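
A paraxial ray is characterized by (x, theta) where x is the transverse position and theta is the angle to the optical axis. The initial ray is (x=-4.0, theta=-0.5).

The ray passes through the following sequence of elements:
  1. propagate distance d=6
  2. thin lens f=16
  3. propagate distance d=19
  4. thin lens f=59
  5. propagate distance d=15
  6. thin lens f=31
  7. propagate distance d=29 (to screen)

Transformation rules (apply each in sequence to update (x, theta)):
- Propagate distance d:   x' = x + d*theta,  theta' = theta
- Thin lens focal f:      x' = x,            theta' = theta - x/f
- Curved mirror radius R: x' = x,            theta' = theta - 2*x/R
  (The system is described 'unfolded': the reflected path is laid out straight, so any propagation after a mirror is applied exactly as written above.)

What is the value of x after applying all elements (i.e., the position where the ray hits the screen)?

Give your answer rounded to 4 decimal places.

Initial: x=-4.0000 theta=-0.5000
After 1 (propagate distance d=6): x=-7.0000 theta=-0.5000
After 2 (thin lens f=16): x=-7.0000 theta=-0.0625
After 3 (propagate distance d=19): x=-8.1875 theta=-0.0625
After 4 (thin lens f=59): x=-8.1875 theta=9/118 (≈0.0763)
After 5 (propagate distance d=15): x=-6649/944 (≈-7.0434) theta=9/118 (≈0.0763)
After 6 (thin lens f=31): x=-6649/944 (≈-7.0434) theta=8881/29264 (≈0.3035)
After 7 (propagate distance d=29 (to screen)): x=25715/14632 (≈1.7574) theta=8881/29264 (≈0.3035)
Rounded to 4 decimal places: x = 1.7574

Answer: 1.7574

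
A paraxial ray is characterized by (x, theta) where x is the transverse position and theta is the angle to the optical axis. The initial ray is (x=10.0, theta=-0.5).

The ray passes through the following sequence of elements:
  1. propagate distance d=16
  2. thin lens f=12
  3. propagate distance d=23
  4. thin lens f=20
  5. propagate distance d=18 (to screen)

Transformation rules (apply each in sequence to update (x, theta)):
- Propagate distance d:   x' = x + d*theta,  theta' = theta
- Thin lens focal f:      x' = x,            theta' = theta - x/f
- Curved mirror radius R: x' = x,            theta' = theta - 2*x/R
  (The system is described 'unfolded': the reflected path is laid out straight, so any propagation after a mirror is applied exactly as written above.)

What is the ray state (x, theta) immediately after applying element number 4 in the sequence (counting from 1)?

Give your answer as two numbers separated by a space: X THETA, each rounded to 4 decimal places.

Initial: x=10.0000 theta=-0.5000
After 1 (propagate distance d=16): x=2.0000 theta=-0.5000
After 2 (thin lens f=12): x=2.0000 theta=-2/3 (≈-0.6667)
After 3 (propagate distance d=23): x=-40/3 (≈-13.3333) theta=-2/3 (≈-0.6667)
After 4 (thin lens f=20): x=-40/3 (≈-13.3333) theta=0.0000
Rounded to 4 decimal places: x = -13.3333, theta = 0.0000

Answer: -13.3333 0.0000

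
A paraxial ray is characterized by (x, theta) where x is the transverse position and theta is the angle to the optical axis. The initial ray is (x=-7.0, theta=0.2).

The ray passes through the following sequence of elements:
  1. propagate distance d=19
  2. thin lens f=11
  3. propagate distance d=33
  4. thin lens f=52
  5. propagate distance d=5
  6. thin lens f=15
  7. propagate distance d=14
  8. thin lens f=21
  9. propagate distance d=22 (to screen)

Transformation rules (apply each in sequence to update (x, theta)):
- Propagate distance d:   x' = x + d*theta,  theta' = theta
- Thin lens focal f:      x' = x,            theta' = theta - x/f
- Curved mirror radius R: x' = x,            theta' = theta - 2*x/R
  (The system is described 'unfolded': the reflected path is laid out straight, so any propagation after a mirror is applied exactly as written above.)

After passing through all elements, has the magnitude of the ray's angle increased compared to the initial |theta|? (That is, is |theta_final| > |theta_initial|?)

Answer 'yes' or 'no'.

Answer: yes

Derivation:
Initial: x=-7.0000 theta=0.2000
After 1 (propagate distance d=19): x=-3.2000 theta=0.2000
After 2 (thin lens f=11): x=-3.2000 theta=27/55 (≈0.4909)
After 3 (propagate distance d=33): x=13.0000 theta=27/55 (≈0.4909)
After 4 (thin lens f=52): x=13.0000 theta=53/220 (≈0.2409)
After 5 (propagate distance d=5): x=625/44 (≈14.2045) theta=53/220 (≈0.2409)
After 6 (thin lens f=15): x=625/44 (≈14.2045) theta=-233/330 (≈-0.7061)
After 7 (propagate distance d=14): x=2851/660 (≈4.3197) theta=-233/330 (≈-0.7061)
After 8 (thin lens f=21): x=2851/660 (≈4.3197) theta=-12637/13860 (≈-0.9118)
After 9 (propagate distance d=22 (to screen)): x=-218143/13860 (≈-15.7390) theta=-12637/13860 (≈-0.9118)
|theta_initial|=0.2000 |theta_final|=12637/13860 (≈0.9118) -> increased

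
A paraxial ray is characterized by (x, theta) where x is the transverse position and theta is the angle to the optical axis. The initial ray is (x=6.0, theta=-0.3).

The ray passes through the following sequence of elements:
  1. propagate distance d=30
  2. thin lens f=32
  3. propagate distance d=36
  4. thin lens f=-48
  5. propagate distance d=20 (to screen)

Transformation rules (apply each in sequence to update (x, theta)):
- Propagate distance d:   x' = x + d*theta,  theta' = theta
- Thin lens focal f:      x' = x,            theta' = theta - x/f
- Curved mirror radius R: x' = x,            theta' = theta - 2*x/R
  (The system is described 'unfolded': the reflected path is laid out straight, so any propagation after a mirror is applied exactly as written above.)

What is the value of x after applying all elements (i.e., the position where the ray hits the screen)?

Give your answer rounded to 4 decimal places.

Answer: -18.8938

Derivation:
Initial: x=6.0000 theta=-0.3000
After 1 (propagate distance d=30): x=-3.0000 theta=-0.3000
After 2 (thin lens f=32): x=-3.0000 theta=-33/160 (≈-0.2063)
After 3 (propagate distance d=36): x=-10.4250 theta=-33/160 (≈-0.2063)
After 4 (thin lens f=-48): x=-10.4250 theta=-271/640 (≈-0.4234)
After 5 (propagate distance d=20 (to screen)): x=-3023/160 (≈-18.8938) theta=-271/640 (≈-0.4234)
Rounded to 4 decimal places: x = -18.8938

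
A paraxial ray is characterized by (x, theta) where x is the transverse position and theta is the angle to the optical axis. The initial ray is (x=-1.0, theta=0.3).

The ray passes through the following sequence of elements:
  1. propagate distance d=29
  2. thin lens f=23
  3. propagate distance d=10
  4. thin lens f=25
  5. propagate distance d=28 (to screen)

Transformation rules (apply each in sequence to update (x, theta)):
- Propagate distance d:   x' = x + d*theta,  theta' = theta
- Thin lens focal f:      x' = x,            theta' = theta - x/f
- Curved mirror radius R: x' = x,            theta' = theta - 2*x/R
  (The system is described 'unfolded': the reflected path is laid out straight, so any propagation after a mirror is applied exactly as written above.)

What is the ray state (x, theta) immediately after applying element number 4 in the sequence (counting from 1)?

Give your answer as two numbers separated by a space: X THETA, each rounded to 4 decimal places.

Answer: 7.3522 -0.3289

Derivation:
Initial: x=-1.0000 theta=0.3000
After 1 (propagate distance d=29): x=7.7000 theta=0.3000
After 2 (thin lens f=23): x=7.7000 theta=-4/115 (≈-0.0348)
After 3 (propagate distance d=10): x=1691/230 (≈7.3522) theta=-4/115 (≈-0.0348)
After 4 (thin lens f=25): x=1691/230 (≈7.3522) theta=-1891/5750 (≈-0.3289)
Rounded to 4 decimal places: x = 7.3522, theta = -0.3289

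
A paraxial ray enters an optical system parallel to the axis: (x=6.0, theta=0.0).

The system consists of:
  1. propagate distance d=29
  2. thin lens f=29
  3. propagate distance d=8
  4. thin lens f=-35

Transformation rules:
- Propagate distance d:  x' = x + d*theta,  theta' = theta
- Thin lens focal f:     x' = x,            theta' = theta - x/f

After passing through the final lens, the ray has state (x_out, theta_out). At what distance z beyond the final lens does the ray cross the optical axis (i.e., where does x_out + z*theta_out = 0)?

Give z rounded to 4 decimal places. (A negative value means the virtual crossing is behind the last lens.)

Initial: x=6.0000 theta=0.0000
After 1 (propagate distance d=29): x=6.0000 theta=0.0000
After 2 (thin lens f=29): x=6.0000 theta=-6/29 (≈-0.2069)
After 3 (propagate distance d=8): x=126/29 (≈4.3448) theta=-6/29 (≈-0.2069)
After 4 (thin lens f=-35): x=126/29 (≈4.3448) theta=-12/145 (≈-0.0828)
z_focus = -x_out/theta_out = -(126/29)/(-12/145) = 52.5000
Rounded to 4 decimal places: z = 52.5000

Answer: 52.5000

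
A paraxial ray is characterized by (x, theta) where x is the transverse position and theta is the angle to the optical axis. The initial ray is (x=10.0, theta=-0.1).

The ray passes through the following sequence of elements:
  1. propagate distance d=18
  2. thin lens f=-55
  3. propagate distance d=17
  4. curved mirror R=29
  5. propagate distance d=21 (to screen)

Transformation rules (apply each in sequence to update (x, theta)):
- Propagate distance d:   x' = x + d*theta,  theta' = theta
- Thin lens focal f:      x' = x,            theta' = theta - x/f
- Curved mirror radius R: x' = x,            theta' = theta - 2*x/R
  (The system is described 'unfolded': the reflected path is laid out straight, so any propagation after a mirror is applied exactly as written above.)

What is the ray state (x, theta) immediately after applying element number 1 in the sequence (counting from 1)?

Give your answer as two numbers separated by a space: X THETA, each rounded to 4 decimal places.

Answer: 8.2000 -0.1000

Derivation:
Initial: x=10.0000 theta=-0.1000
After 1 (propagate distance d=18): x=8.2000 theta=-0.1000
Rounded to 4 decimal places: x = 8.2000, theta = -0.1000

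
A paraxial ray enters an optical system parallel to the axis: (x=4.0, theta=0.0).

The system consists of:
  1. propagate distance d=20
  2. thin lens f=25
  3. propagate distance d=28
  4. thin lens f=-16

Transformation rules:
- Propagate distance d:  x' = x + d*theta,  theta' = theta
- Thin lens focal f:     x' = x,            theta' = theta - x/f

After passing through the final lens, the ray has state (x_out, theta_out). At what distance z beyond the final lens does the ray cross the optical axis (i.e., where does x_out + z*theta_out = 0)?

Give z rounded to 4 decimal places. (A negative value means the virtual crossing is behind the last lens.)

Initial: x=4.0000 theta=0.0000
After 1 (propagate distance d=20): x=4.0000 theta=0.0000
After 2 (thin lens f=25): x=4.0000 theta=-0.1600
After 3 (propagate distance d=28): x=-0.4800 theta=-0.1600
After 4 (thin lens f=-16): x=-0.4800 theta=-0.1900
z_focus = -x_out/theta_out = -(-0.4800)/(-0.1900) = -48/19 ≈ -2.5263
Rounded to 4 decimal places: z = -2.5263

Answer: -2.5263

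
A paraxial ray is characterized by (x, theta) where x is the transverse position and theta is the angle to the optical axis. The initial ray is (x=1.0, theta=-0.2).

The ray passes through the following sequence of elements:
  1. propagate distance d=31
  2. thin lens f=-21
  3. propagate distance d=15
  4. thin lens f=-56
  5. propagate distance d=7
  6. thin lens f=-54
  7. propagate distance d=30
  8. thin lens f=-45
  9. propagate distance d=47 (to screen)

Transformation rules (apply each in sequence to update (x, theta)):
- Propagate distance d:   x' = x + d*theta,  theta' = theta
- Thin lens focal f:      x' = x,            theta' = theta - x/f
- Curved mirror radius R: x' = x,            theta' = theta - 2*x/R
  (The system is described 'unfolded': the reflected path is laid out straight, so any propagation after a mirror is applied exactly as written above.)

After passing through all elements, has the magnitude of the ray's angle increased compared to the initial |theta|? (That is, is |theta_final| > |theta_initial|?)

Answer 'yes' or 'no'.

Initial: x=1.0000 theta=-0.2000
After 1 (propagate distance d=31): x=-5.2000 theta=-0.2000
After 2 (thin lens f=-21): x=-5.2000 theta=-47/105 (≈-0.4476)
After 3 (propagate distance d=15): x=-417/35 (≈-11.9143) theta=-47/105 (≈-0.4476)
After 4 (thin lens f=-56): x=-417/35 (≈-11.9143) theta=-3883/5880 (≈-0.6604)
After 5 (propagate distance d=7): x=-13891/840 (≈-16.5369) theta=-3883/5880 (≈-0.6604)
After 6 (thin lens f=-54): x=-13891/840 (≈-16.5369) theta=-306919/317520 (≈-0.9666)
After 7 (propagate distance d=30): x=-301216/6615 (≈-45.5353) theta=-306919/317520 (≈-0.9666)
After 8 (thin lens f=-45): x=-301216/6615 (≈-45.5353) theta=-9423241/4762800 (≈-1.9785)
After 9 (propagate distance d=47 (to screen)): x=-659767847/4762800 (≈-138.5252) theta=-9423241/4762800 (≈-1.9785)
|theta_initial|=0.2000 |theta_final|=9423241/4762800 (≈1.9785) -> increased

Answer: yes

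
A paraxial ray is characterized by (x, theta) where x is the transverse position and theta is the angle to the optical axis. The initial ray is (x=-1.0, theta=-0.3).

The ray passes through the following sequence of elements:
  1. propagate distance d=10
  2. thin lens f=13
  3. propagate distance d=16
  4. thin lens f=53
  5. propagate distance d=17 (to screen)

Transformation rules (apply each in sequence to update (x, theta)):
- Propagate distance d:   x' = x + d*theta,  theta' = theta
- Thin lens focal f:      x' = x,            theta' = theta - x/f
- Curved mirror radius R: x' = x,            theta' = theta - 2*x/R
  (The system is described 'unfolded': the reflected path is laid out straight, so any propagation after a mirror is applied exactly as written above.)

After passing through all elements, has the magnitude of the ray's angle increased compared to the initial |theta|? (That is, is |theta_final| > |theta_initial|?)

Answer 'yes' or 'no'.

Initial: x=-1.0000 theta=-0.3000
After 1 (propagate distance d=10): x=-4.0000 theta=-0.3000
After 2 (thin lens f=13): x=-4.0000 theta=1/130 (≈0.0077)
After 3 (propagate distance d=16): x=-252/65 (≈-3.8769) theta=1/130 (≈0.0077)
After 4 (thin lens f=53): x=-252/65 (≈-3.8769) theta=557/6890 (≈0.0808)
After 5 (propagate distance d=17 (to screen)): x=-17243/6890 (≈-2.5026) theta=557/6890 (≈0.0808)
|theta_initial|=0.3000 |theta_final|=557/6890 (≈0.0808) -> not increased

Answer: no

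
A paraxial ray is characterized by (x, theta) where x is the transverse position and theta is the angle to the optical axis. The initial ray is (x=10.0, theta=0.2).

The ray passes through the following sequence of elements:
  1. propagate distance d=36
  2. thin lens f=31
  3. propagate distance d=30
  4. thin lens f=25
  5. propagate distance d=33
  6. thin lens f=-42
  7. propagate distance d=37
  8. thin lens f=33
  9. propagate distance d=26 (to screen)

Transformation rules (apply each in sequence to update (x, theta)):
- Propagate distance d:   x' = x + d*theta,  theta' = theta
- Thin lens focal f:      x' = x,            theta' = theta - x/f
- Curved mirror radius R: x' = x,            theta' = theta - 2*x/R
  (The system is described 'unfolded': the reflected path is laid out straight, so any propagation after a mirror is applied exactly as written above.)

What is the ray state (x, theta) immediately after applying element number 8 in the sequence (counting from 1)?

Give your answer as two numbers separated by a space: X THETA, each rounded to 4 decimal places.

Answer: -48.8009 0.5330

Derivation:
Initial: x=10.0000 theta=0.2000
After 1 (propagate distance d=36): x=17.2000 theta=0.2000
After 2 (thin lens f=31): x=17.2000 theta=-11/31 (≈-0.3548)
After 3 (propagate distance d=30): x=1016/155 (≈6.5548) theta=-11/31 (≈-0.3548)
After 4 (thin lens f=25): x=1016/155 (≈6.5548) theta=-2391/3875 (≈-0.6170)
After 5 (propagate distance d=33): x=-53503/3875 (≈-13.8072) theta=-2391/3875 (≈-0.6170)
After 6 (thin lens f=-42): x=-53503/3875 (≈-13.8072) theta=-6157/6510 (≈-0.9458)
After 7 (propagate distance d=37): x=-7942351/162750 (≈-48.8009) theta=-6157/6510 (≈-0.9458)
After 8 (thin lens f=33): x=-7942351/162750 (≈-48.8009) theta=1431413/2685375 (≈0.5330)
Rounded to 4 decimal places: x = -48.8009, theta = 0.5330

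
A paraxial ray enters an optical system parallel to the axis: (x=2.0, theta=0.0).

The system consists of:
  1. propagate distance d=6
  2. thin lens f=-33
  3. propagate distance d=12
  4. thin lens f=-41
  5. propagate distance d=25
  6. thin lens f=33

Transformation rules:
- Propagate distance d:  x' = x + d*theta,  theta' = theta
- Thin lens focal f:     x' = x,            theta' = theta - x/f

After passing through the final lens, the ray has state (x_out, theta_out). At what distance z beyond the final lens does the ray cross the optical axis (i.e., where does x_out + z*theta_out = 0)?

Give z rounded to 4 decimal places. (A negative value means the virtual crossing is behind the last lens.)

Answer: 113.9455

Derivation:
Initial: x=2.0000 theta=0.0000
After 1 (propagate distance d=6): x=2.0000 theta=0.0000
After 2 (thin lens f=-33): x=2.0000 theta=2/33 (≈0.0606)
After 3 (propagate distance d=12): x=30/11 (≈2.7273) theta=2/33 (≈0.0606)
After 4 (thin lens f=-41): x=30/11 (≈2.7273) theta=172/1353 (≈0.1271)
After 5 (propagate distance d=25): x=7990/1353 (≈5.9054) theta=172/1353 (≈0.1271)
After 6 (thin lens f=33): x=7990/1353 (≈5.9054) theta=-2314/44649 (≈-0.0518)
z_focus = -x_out/theta_out = -(7990/1353)/(-2314/44649) = 131835/1157 ≈ 113.9455
Rounded to 4 decimal places: z = 113.9455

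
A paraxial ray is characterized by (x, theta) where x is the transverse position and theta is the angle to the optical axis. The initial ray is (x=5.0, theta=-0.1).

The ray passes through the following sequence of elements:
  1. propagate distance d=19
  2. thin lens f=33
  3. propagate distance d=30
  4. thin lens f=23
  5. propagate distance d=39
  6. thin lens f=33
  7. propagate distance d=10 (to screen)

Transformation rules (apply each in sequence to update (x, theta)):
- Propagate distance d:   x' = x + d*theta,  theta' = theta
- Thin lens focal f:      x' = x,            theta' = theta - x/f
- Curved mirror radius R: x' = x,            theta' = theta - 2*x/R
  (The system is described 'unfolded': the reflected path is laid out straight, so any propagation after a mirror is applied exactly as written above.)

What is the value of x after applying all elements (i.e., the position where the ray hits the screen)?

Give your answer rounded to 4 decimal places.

Answer: -4.7113

Derivation:
Initial: x=5.0000 theta=-0.1000
After 1 (propagate distance d=19): x=3.1000 theta=-0.1000
After 2 (thin lens f=33): x=3.1000 theta=-32/165 (≈-0.1939)
After 3 (propagate distance d=30): x=-299/110 (≈-2.7182) theta=-32/165 (≈-0.1939)
After 4 (thin lens f=23): x=-299/110 (≈-2.7182) theta=-5/66 (≈-0.0758)
After 5 (propagate distance d=39): x=-312/55 (≈-5.6727) theta=-5/66 (≈-0.0758)
After 6 (thin lens f=33): x=-312/55 (≈-5.6727) theta=349/3630 (≈0.0961)
After 7 (propagate distance d=10 (to screen)): x=-8551/1815 (≈-4.7113) theta=349/3630 (≈0.0961)
Rounded to 4 decimal places: x = -4.7113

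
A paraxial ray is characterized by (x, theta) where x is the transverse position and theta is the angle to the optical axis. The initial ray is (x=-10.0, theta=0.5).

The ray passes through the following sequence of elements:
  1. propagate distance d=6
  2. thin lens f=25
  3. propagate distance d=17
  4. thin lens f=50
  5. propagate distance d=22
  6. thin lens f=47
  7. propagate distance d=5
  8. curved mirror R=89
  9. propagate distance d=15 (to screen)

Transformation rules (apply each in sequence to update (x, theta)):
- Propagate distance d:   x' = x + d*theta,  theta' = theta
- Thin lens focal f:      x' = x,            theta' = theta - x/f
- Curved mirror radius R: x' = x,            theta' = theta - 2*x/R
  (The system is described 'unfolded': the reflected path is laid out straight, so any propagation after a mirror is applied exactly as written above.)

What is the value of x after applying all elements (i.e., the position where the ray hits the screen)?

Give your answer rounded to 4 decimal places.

Answer: 17.6393

Derivation:
Initial: x=-10.0000 theta=0.5000
After 1 (propagate distance d=6): x=-7.0000 theta=0.5000
After 2 (thin lens f=25): x=-7.0000 theta=0.7800
After 3 (propagate distance d=17): x=6.2600 theta=0.7800
After 4 (thin lens f=50): x=6.2600 theta=0.6548
After 5 (propagate distance d=22): x=20.6656 theta=0.6548
After 6 (thin lens f=47): x=20.6656 theta=1011/4700 (≈0.2151)
After 7 (propagate distance d=5): x=2554583/117500 (≈21.7411) theta=1011/4700 (≈0.2151)
After 8 (curved mirror R=89): x=2554583/117500 (≈21.7411) theta=-2859691/10457500 (≈-0.2735)
After 9 (propagate distance d=15 (to screen)): x=92231261/5228750 (≈17.6393) theta=-2859691/10457500 (≈-0.2735)
Rounded to 4 decimal places: x = 17.6393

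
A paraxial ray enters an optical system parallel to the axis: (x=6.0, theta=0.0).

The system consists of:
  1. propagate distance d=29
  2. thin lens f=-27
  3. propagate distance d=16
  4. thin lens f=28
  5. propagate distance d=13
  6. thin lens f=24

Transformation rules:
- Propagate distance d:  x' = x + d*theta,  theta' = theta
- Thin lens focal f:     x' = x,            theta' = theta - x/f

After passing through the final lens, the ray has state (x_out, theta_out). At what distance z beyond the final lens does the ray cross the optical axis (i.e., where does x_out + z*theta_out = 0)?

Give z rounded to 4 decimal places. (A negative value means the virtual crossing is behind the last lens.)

Answer: 17.6888

Derivation:
Initial: x=6.0000 theta=0.0000
After 1 (propagate distance d=29): x=6.0000 theta=0.0000
After 2 (thin lens f=-27): x=6.0000 theta=2/9 (≈0.2222)
After 3 (propagate distance d=16): x=86/9 (≈9.5556) theta=2/9 (≈0.2222)
After 4 (thin lens f=28): x=86/9 (≈9.5556) theta=-5/42 (≈-0.1190)
After 5 (propagate distance d=13): x=1009/126 (≈8.0079) theta=-5/42 (≈-0.1190)
After 6 (thin lens f=24): x=1009/126 (≈8.0079) theta=-1369/3024 (≈-0.4527)
z_focus = -x_out/theta_out = -(1009/126)/(-1369/3024) = 24216/1369 ≈ 17.6888
Rounded to 4 decimal places: z = 17.6888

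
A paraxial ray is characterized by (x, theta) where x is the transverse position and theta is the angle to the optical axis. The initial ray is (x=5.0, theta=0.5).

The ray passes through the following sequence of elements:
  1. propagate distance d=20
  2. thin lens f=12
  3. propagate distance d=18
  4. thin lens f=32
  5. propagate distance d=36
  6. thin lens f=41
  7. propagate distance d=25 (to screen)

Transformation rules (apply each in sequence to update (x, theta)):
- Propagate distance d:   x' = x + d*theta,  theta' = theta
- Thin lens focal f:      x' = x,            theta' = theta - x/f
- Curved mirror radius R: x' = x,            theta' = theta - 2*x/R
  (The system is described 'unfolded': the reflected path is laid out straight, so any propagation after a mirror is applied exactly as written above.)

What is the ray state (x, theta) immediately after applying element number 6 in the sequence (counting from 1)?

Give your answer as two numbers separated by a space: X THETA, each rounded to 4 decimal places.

Answer: -27.1875 -0.1338

Derivation:
Initial: x=5.0000 theta=0.5000
After 1 (propagate distance d=20): x=15.0000 theta=0.5000
After 2 (thin lens f=12): x=15.0000 theta=-0.7500
After 3 (propagate distance d=18): x=1.5000 theta=-0.7500
After 4 (thin lens f=32): x=1.5000 theta=-51/64 (≈-0.7969)
After 5 (propagate distance d=36): x=-27.1875 theta=-51/64 (≈-0.7969)
After 6 (thin lens f=41): x=-27.1875 theta=-351/2624 (≈-0.1338)
Rounded to 4 decimal places: x = -27.1875, theta = -0.1338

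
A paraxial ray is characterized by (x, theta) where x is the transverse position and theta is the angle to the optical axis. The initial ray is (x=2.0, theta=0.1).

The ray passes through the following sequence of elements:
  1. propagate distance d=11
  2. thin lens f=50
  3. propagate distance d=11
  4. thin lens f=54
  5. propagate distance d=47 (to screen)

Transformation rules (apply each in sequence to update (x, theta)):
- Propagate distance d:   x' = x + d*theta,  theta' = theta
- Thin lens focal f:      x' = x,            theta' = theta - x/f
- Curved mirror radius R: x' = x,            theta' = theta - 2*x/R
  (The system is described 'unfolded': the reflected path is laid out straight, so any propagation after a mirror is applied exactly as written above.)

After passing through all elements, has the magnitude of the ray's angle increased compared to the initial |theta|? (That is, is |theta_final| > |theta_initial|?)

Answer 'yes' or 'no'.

Initial: x=2.0000 theta=0.1000
After 1 (propagate distance d=11): x=3.1000 theta=0.1000
After 2 (thin lens f=50): x=3.1000 theta=0.0380
After 3 (propagate distance d=11): x=3.5180 theta=0.0380
After 4 (thin lens f=54): x=3.5180 theta=-733/27000 (≈-0.0271)
After 5 (propagate distance d=47 (to screen)): x=12107/5400 (≈2.2420) theta=-733/27000 (≈-0.0271)
|theta_initial|=0.1000 |theta_final|=733/27000 (≈0.0271) -> not increased

Answer: no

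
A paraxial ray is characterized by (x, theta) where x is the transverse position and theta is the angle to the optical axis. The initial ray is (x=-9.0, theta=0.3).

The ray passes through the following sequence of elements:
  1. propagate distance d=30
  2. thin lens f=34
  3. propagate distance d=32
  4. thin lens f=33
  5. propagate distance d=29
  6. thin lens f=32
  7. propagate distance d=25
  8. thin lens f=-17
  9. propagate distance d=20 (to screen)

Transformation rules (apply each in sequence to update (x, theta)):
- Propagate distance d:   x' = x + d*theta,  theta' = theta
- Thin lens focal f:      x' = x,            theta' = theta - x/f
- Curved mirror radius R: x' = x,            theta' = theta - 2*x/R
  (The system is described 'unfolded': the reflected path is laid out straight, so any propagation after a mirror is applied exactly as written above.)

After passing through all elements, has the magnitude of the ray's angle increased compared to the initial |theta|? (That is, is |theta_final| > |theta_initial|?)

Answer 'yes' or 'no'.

Initial: x=-9.0000 theta=0.3000
After 1 (propagate distance d=30): x=0.0000 theta=0.3000
After 2 (thin lens f=34): x=0.0000 theta=0.3000
After 3 (propagate distance d=32): x=9.6000 theta=0.3000
After 4 (thin lens f=33): x=9.6000 theta=1/110 (≈0.0091)
After 5 (propagate distance d=29): x=217/22 (≈9.8636) theta=1/110 (≈0.0091)
After 6 (thin lens f=32): x=217/22 (≈9.8636) theta=-1053/3520 (≈-0.2991)
After 7 (propagate distance d=25): x=1679/704 (≈2.3849) theta=-1053/3520 (≈-0.2991)
After 8 (thin lens f=-17): x=1679/704 (≈2.3849) theta=-4753/29920 (≈-0.1589)
After 9 (propagate distance d=20 (to screen)): x=-9481/11968 (≈-0.7922) theta=-4753/29920 (≈-0.1589)
|theta_initial|=0.3000 |theta_final|=4753/29920 (≈0.1589) -> not increased

Answer: no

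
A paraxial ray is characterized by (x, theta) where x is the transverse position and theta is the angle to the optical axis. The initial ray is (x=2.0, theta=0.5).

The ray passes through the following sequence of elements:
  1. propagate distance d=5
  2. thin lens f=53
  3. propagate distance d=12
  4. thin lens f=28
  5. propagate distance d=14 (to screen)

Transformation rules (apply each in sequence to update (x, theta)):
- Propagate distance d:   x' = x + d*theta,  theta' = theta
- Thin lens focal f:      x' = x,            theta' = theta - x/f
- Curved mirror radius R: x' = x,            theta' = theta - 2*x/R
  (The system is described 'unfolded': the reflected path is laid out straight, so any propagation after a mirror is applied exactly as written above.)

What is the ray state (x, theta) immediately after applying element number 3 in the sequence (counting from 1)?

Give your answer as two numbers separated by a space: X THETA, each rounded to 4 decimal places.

Answer: 9.4811 0.4151

Derivation:
Initial: x=2.0000 theta=0.5000
After 1 (propagate distance d=5): x=4.5000 theta=0.5000
After 2 (thin lens f=53): x=4.5000 theta=22/53 (≈0.4151)
After 3 (propagate distance d=12): x=1005/106 (≈9.4811) theta=22/53 (≈0.4151)
Rounded to 4 decimal places: x = 9.4811, theta = 0.4151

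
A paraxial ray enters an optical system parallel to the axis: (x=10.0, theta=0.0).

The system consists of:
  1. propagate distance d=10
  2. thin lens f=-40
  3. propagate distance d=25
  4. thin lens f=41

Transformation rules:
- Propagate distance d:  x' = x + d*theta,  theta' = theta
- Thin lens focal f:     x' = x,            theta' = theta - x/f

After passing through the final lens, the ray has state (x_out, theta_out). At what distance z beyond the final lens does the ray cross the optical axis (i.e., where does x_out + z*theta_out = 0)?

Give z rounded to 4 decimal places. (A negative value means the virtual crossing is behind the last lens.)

Initial: x=10.0000 theta=0.0000
After 1 (propagate distance d=10): x=10.0000 theta=0.0000
After 2 (thin lens f=-40): x=10.0000 theta=0.2500
After 3 (propagate distance d=25): x=16.2500 theta=0.2500
After 4 (thin lens f=41): x=16.2500 theta=-6/41 (≈-0.1463)
z_focus = -x_out/theta_out = -(16.2500)/(-6/41) = 2665/24 ≈ 111.0417
Rounded to 4 decimal places: z = 111.0417

Answer: 111.0417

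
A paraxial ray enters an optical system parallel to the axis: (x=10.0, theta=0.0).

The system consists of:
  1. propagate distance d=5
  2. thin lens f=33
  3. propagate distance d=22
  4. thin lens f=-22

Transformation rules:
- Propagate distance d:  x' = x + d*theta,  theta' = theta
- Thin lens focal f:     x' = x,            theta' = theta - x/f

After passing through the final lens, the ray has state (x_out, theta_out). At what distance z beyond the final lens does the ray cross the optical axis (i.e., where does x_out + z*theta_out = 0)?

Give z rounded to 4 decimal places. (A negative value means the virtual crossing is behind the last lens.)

Answer: 22.0000

Derivation:
Initial: x=10.0000 theta=0.0000
After 1 (propagate distance d=5): x=10.0000 theta=0.0000
After 2 (thin lens f=33): x=10.0000 theta=-10/33 (≈-0.3030)
After 3 (propagate distance d=22): x=10/3 (≈3.3333) theta=-10/33 (≈-0.3030)
After 4 (thin lens f=-22): x=10/3 (≈3.3333) theta=-5/33 (≈-0.1515)
z_focus = -x_out/theta_out = -(10/3)/(-5/33) = 22.0000
Rounded to 4 decimal places: z = 22.0000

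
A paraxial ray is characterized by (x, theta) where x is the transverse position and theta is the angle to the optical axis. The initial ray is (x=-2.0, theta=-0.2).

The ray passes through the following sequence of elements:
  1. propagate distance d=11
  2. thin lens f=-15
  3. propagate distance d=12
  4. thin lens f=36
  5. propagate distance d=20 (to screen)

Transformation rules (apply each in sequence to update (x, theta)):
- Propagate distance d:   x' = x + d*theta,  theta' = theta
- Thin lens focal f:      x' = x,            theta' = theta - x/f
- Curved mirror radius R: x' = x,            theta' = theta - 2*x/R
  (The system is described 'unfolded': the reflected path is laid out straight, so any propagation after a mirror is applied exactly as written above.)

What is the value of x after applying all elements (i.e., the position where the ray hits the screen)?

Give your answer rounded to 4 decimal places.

Initial: x=-2.0000 theta=-0.2000
After 1 (propagate distance d=11): x=-4.2000 theta=-0.2000
After 2 (thin lens f=-15): x=-4.2000 theta=-0.4800
After 3 (propagate distance d=12): x=-9.9600 theta=-0.4800
After 4 (thin lens f=36): x=-9.9600 theta=-61/300 (≈-0.2033)
After 5 (propagate distance d=20 (to screen)): x=-1052/75 (≈-14.0267) theta=-61/300 (≈-0.2033)
Rounded to 4 decimal places: x = -14.0267

Answer: -14.0267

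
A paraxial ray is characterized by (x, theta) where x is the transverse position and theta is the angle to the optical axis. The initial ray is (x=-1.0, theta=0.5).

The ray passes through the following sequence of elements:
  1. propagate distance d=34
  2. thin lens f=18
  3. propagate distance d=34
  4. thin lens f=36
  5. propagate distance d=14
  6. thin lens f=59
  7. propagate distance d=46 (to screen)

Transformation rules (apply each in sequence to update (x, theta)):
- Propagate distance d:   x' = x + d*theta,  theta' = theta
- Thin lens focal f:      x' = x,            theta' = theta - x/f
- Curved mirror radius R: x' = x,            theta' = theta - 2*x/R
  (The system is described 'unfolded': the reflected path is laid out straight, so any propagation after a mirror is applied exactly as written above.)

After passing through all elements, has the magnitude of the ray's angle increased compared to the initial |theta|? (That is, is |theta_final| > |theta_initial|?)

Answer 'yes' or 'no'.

Answer: no

Derivation:
Initial: x=-1.0000 theta=0.5000
After 1 (propagate distance d=34): x=16.0000 theta=0.5000
After 2 (thin lens f=18): x=16.0000 theta=-7/18 (≈-0.3889)
After 3 (propagate distance d=34): x=25/9 (≈2.7778) theta=-7/18 (≈-0.3889)
After 4 (thin lens f=36): x=25/9 (≈2.7778) theta=-151/324 (≈-0.4660)
After 5 (propagate distance d=14): x=-607/162 (≈-3.7469) theta=-151/324 (≈-0.4660)
After 6 (thin lens f=59): x=-607/162 (≈-3.7469) theta=-95/236 (≈-0.4025)
After 7 (propagate distance d=46 (to screen)): x=-106399/4779 (≈-22.2639) theta=-95/236 (≈-0.4025)
|theta_initial|=0.5000 |theta_final|=95/236 (≈0.4025) -> not increased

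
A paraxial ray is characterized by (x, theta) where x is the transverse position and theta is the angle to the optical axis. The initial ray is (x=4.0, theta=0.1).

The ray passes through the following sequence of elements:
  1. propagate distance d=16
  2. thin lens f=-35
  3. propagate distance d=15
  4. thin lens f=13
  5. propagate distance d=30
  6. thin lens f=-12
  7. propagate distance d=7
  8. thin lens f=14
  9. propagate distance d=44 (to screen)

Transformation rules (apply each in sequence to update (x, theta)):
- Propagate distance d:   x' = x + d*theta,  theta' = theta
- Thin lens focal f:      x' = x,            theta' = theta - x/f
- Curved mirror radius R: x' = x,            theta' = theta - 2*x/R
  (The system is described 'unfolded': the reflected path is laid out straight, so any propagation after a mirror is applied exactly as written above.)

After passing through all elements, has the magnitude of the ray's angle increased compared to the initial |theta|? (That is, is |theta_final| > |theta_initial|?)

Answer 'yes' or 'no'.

Answer: no

Derivation:
Initial: x=4.0000 theta=0.1000
After 1 (propagate distance d=16): x=5.6000 theta=0.1000
After 2 (thin lens f=-35): x=5.6000 theta=0.2600
After 3 (propagate distance d=15): x=9.5000 theta=0.2600
After 4 (thin lens f=13): x=9.5000 theta=-153/325 (≈-0.4708)
After 5 (propagate distance d=30): x=-601/130 (≈-4.6231) theta=-153/325 (≈-0.4708)
After 6 (thin lens f=-12): x=-601/130 (≈-4.6231) theta=-6677/7800 (≈-0.8560)
After 7 (propagate distance d=7): x=-82799/7800 (≈-10.6153) theta=-6677/7800 (≈-0.8560)
After 8 (thin lens f=14): x=-82799/7800 (≈-10.6153) theta=-10679/109200 (≈-0.0978)
After 9 (propagate distance d=44 (to screen)): x=-814531/54600 (≈-14.9182) theta=-10679/109200 (≈-0.0978)
|theta_initial|=0.1000 |theta_final|=10679/109200 (≈0.0978) -> not increased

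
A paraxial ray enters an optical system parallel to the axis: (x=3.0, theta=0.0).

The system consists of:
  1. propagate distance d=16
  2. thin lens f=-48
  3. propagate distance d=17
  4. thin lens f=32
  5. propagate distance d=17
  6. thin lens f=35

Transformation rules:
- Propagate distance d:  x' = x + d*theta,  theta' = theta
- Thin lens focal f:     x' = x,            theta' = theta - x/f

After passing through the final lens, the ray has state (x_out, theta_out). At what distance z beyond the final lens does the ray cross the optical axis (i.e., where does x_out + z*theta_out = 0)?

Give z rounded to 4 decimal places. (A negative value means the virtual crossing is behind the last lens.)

Initial: x=3.0000 theta=0.0000
After 1 (propagate distance d=16): x=3.0000 theta=0.0000
After 2 (thin lens f=-48): x=3.0000 theta=0.0625
After 3 (propagate distance d=17): x=4.0625 theta=0.0625
After 4 (thin lens f=32): x=4.0625 theta=-33/512 (≈-0.0645)
After 5 (propagate distance d=17): x=1519/512 (≈2.9668) theta=-33/512 (≈-0.0645)
After 6 (thin lens f=35): x=1519/512 (≈2.9668) theta=-191/1280 (≈-0.1492)
z_focus = -x_out/theta_out = -(1519/512)/(-191/1280) = 7595/382 ≈ 19.8822
Rounded to 4 decimal places: z = 19.8822

Answer: 19.8822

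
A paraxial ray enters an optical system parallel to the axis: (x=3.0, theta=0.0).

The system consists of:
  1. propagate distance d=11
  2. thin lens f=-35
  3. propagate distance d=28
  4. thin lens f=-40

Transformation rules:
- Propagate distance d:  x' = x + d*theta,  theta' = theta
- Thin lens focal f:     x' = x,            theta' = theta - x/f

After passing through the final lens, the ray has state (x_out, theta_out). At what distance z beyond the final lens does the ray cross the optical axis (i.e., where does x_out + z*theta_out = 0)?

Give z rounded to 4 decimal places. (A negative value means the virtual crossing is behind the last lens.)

Answer: -24.4660

Derivation:
Initial: x=3.0000 theta=0.0000
After 1 (propagate distance d=11): x=3.0000 theta=0.0000
After 2 (thin lens f=-35): x=3.0000 theta=3/35 (≈0.0857)
After 3 (propagate distance d=28): x=5.4000 theta=3/35 (≈0.0857)
After 4 (thin lens f=-40): x=5.4000 theta=309/1400 (≈0.2207)
z_focus = -x_out/theta_out = -(5.4000)/(309/1400) = -2520/103 ≈ -24.4660
Rounded to 4 decimal places: z = -24.4660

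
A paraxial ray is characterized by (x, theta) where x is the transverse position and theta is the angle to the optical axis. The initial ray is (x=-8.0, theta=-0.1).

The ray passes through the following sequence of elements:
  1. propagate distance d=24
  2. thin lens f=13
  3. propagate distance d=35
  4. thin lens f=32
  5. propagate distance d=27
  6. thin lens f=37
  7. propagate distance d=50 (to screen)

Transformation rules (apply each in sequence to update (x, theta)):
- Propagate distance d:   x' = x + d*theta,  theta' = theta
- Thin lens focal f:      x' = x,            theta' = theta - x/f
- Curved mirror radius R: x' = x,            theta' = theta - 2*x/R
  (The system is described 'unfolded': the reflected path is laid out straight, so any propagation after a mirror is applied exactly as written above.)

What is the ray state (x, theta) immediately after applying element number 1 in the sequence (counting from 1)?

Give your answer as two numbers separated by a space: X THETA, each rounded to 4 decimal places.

Initial: x=-8.0000 theta=-0.1000
After 1 (propagate distance d=24): x=-10.4000 theta=-0.1000
Rounded to 4 decimal places: x = -10.4000, theta = -0.1000

Answer: -10.4000 -0.1000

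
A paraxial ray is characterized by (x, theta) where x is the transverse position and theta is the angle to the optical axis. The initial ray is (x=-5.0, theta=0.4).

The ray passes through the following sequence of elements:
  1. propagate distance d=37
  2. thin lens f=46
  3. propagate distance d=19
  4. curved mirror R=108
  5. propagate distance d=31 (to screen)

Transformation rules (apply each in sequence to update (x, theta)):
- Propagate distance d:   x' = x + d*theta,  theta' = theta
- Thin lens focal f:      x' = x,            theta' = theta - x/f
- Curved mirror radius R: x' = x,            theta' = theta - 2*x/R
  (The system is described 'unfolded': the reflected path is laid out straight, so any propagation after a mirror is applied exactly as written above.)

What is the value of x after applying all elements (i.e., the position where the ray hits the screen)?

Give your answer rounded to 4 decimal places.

Initial: x=-5.0000 theta=0.4000
After 1 (propagate distance d=37): x=9.8000 theta=0.4000
After 2 (thin lens f=46): x=9.8000 theta=43/230 (≈0.1870)
After 3 (propagate distance d=19): x=3071/230 (≈13.3522) theta=43/230 (≈0.1870)
After 4 (curved mirror R=108): x=3071/230 (≈13.3522) theta=-749/12420 (≈-0.0603)
After 5 (propagate distance d=31 (to screen)): x=28523/2484 (≈11.4827) theta=-749/12420 (≈-0.0603)
Rounded to 4 decimal places: x = 11.4827

Answer: 11.4827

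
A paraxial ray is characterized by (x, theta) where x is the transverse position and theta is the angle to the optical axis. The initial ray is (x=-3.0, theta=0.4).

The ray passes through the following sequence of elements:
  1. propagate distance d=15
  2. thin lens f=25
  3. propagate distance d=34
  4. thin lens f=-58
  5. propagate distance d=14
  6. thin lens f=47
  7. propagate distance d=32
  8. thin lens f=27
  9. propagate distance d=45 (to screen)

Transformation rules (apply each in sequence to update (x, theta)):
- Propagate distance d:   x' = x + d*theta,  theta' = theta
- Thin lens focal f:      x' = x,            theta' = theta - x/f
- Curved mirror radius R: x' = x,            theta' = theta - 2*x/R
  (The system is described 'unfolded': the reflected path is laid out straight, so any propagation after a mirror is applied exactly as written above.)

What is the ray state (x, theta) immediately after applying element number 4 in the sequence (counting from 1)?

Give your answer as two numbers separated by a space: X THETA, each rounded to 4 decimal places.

Initial: x=-3.0000 theta=0.4000
After 1 (propagate distance d=15): x=3.0000 theta=0.4000
After 2 (thin lens f=25): x=3.0000 theta=0.2800
After 3 (propagate distance d=34): x=12.5200 theta=0.2800
After 4 (thin lens f=-58): x=12.5200 theta=719/1450 (≈0.4959)
Rounded to 4 decimal places: x = 12.5200, theta = 0.4959

Answer: 12.5200 0.4959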